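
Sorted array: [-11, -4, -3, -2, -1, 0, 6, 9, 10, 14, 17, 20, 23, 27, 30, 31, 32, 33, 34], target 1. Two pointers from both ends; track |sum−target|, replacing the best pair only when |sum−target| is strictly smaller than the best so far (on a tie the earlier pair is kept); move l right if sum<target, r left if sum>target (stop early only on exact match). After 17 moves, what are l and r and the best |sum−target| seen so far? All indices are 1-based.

l=1 r=19: -11+34=23 d=22 *, r--
l=1 r=18: -11+33=22 d=21 *, r--
l=1 r=17: -11+32=21 d=20 *, r--
l=1 r=16: -11+31=20 d=19 *, r--
l=1 r=15: -11+30=19 d=18 *, r--
l=1 r=14: -11+27=16 d=15 *, r--
l=1 r=13: -11+23=12 d=11 *, r--
l=1 r=12: -11+20=9 d=8 *, r--
l=1 r=11: -11+17=6 d=5 *, r--
l=1 r=10: -11+14=3 d=2 *, r--
l=1 r=9: -11+10=-1 d=2, l++
l=2 r=9: -4+10=6 d=5, r--
l=2 r=8: -4+9=5 d=4, r--
l=2 r=7: -4+6=2 d=1 *, r--
l=2 r=6: -4+0=-4 d=5, l++
l=3 r=6: -3+0=-3 d=4, l++
l=4 r=6: -2+0=-2 d=3, l++

l=5, r=6, best |Δ|=1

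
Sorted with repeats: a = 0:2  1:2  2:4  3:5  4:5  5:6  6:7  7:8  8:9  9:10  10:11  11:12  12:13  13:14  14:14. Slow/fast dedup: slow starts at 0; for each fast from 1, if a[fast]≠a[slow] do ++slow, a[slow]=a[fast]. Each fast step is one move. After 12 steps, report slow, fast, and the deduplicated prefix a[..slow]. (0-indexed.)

slow=10, fast=13, prefix=[2, 4, 5, 6, 7, 8, 9, 10, 11, 12, 13]

slow=0 fast=1: a[fast]=2=a[slow] dup, fast++
slow=0 fast=2: a[fast]=4≠a[slow]=2 write a[1]=4, slow++,fast++
slow=1 fast=3: a[fast]=5≠a[slow]=4 write a[2]=5, slow++,fast++
slow=2 fast=4: a[fast]=5=a[slow] dup, fast++
slow=2 fast=5: a[fast]=6≠a[slow]=5 write a[3]=6, slow++,fast++
slow=3 fast=6: a[fast]=7≠a[slow]=6 write a[4]=7, slow++,fast++
slow=4 fast=7: a[fast]=8≠a[slow]=7 write a[5]=8, slow++,fast++
slow=5 fast=8: a[fast]=9≠a[slow]=8 write a[6]=9, slow++,fast++
slow=6 fast=9: a[fast]=10≠a[slow]=9 write a[7]=10, slow++,fast++
slow=7 fast=10: a[fast]=11≠a[slow]=10 write a[8]=11, slow++,fast++
slow=8 fast=11: a[fast]=12≠a[slow]=11 write a[9]=12, slow++,fast++
slow=9 fast=12: a[fast]=13≠a[slow]=12 write a[10]=13, slow++,fast++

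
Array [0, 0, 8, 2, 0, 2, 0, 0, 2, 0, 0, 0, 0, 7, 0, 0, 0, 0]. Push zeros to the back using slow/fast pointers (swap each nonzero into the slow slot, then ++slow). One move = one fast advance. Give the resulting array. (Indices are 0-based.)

slow=0 fast=0: a[fast]=0, fast++
slow=0 fast=1: a[fast]=0, fast++
slow=0 fast=2: a[fast]=8≠0 swap→a[0]=8, slow++,fast++
slow=1 fast=3: a[fast]=2≠0 swap→a[1]=2, slow++,fast++
slow=2 fast=4: a[fast]=0, fast++
slow=2 fast=5: a[fast]=2≠0 swap→a[2]=2, slow++,fast++
slow=3 fast=6: a[fast]=0, fast++
slow=3 fast=7: a[fast]=0, fast++
slow=3 fast=8: a[fast]=2≠0 swap→a[3]=2, slow++,fast++
slow=4 fast=9: a[fast]=0, fast++
slow=4 fast=10: a[fast]=0, fast++
slow=4 fast=11: a[fast]=0, fast++
slow=4 fast=12: a[fast]=0, fast++
slow=4 fast=13: a[fast]=7≠0 swap→a[4]=7, slow++,fast++
slow=5 fast=14: a[fast]=0, fast++
slow=5 fast=15: a[fast]=0, fast++
slow=5 fast=16: a[fast]=0, fast++
slow=5 fast=17: a[fast]=0, fast++

[8, 2, 2, 2, 7, 0, 0, 0, 0, 0, 0, 0, 0, 0, 0, 0, 0, 0]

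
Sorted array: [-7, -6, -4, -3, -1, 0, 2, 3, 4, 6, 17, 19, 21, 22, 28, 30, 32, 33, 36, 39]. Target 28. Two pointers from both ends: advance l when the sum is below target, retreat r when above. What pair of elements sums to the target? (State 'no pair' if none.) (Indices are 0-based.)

l=0 r=19: -7+39=32 >28, r--
l=0 r=18: -7+36=29 >28, r--
l=0 r=17: -7+33=26 <28, l++
l=1 r=17: -6+33=27 <28, l++
l=2 r=17: -4+33=29 >28, r--
l=2 r=16: -4+32=28, found

(-4, 32)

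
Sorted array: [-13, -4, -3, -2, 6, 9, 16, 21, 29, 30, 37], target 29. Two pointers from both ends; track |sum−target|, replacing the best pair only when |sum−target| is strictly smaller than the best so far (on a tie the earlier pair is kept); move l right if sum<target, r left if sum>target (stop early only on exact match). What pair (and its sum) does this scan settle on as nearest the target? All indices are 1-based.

l=1 r=11: -13+37=24 d=5 *, l++
l=2 r=11: -4+37=33 d=4 *, r--
l=2 r=10: -4+30=26 d=3 *, l++
l=3 r=10: -3+30=27 d=2 *, l++
l=4 r=10: -2+30=28 d=1 *, l++
l=5 r=10: 6+30=36 d=7, r--
l=5 r=9: 6+29=35 d=6, r--
l=5 r=8: 6+21=27 d=2, l++
l=6 r=8: 9+21=30 d=1, r--
l=6 r=7: 9+16=25 d=4, l++

pair (-2, 30) with sum 28 (|Δ|=1)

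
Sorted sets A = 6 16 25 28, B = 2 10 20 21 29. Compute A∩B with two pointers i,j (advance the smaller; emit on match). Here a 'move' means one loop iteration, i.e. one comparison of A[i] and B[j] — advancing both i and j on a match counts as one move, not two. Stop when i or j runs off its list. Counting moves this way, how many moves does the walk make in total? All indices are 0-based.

8 moves

[i=0,j=0] 6>2 → j++
[i=0,j=1] 6<10 → i++
[i=1,j=1] 16>10 → j++
[i=1,j=2] 16<20 → i++
[i=2,j=2] 25>20 → j++
[i=2,j=3] 25>21 → j++
[i=2,j=4] 25<29 → i++
[i=3,j=4] 28<29 → i++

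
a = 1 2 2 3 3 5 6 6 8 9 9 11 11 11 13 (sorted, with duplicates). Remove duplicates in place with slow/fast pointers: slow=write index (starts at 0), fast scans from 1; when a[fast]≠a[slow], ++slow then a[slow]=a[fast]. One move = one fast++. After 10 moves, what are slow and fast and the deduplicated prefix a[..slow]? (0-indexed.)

(s=0,f=1) a[fast]=2≠a[slow]=1 write a[1]=2 → slow++,fast++
(s=1,f=2) a[fast]=2=a[slow] dup → fast++
(s=1,f=3) a[fast]=3≠a[slow]=2 write a[2]=3 → slow++,fast++
(s=2,f=4) a[fast]=3=a[slow] dup → fast++
(s=2,f=5) a[fast]=5≠a[slow]=3 write a[3]=5 → slow++,fast++
(s=3,f=6) a[fast]=6≠a[slow]=5 write a[4]=6 → slow++,fast++
(s=4,f=7) a[fast]=6=a[slow] dup → fast++
(s=4,f=8) a[fast]=8≠a[slow]=6 write a[5]=8 → slow++,fast++
(s=5,f=9) a[fast]=9≠a[slow]=8 write a[6]=9 → slow++,fast++
(s=6,f=10) a[fast]=9=a[slow] dup → fast++

slow=6, fast=11, prefix=[1, 2, 3, 5, 6, 8, 9]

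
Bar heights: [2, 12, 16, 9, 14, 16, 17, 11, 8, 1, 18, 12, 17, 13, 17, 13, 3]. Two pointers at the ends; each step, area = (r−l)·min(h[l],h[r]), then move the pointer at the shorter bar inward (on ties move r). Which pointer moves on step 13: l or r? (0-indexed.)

l

[0,16] min(2,3)*16=32 best=32 * → l++
[1,16] min(12,3)*15=45 best=45 * → r--
[1,15] min(12,13)*14=168 best=168 * → l++
[2,15] min(16,13)*13=169 best=169 * → r--
[2,14] min(16,17)*12=192 best=192 * → l++
[3,14] min(9,17)*11=99 best=192 → l++
[4,14] min(14,17)*10=140 best=192 → l++
[5,14] min(16,17)*9=144 best=192 → l++
[6,14] min(17,17)*8=136 best=192 → r--
[6,13] min(17,13)*7=91 best=192 → r--
[6,12] min(17,17)*6=102 best=192 → r--
[6,11] min(17,12)*5=60 best=192 → r--
[6,10] min(17,18)*4=68 best=192 → l++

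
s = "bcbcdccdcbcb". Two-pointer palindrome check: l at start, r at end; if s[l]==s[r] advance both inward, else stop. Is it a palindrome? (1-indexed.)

palindrome

[1,12] 'b'=='b' → l++,r--
[2,11] 'c'=='c' → l++,r--
[3,10] 'b'=='b' → l++,r--
[4,9] 'c'=='c' → l++,r--
[5,8] 'd'=='d' → l++,r--
[6,7] 'c'=='c' → l++,r--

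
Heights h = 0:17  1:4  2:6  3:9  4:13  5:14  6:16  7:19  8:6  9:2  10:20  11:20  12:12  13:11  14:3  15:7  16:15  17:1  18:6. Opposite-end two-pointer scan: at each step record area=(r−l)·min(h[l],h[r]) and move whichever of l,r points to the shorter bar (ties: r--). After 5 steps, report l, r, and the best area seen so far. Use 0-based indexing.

l=0, r=13, best area=240

[0,18] min(17,6)*18=108 best=108 * → r--
[0,17] min(17,1)*17=17 best=108 → r--
[0,16] min(17,15)*16=240 best=240 * → r--
[0,15] min(17,7)*15=105 best=240 → r--
[0,14] min(17,3)*14=42 best=240 → r--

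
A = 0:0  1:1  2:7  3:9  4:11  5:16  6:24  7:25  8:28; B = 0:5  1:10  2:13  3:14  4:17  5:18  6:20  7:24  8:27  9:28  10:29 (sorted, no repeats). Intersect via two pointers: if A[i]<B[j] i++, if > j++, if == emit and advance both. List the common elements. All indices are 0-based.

i=0 j=0: 0<5, i++
i=1 j=0: 1<5, i++
i=2 j=0: 7>5, j++
i=2 j=1: 7<10, i++
i=3 j=1: 9<10, i++
i=4 j=1: 11>10, j++
i=4 j=2: 11<13, i++
i=5 j=2: 16>13, j++
i=5 j=3: 16>14, j++
i=5 j=4: 16<17, i++
i=6 j=4: 24>17, j++
i=6 j=5: 24>18, j++
i=6 j=6: 24>20, j++
i=6 j=7: 24==24 emit, i++,j++
i=7 j=8: 25<27, i++
i=8 j=8: 28>27, j++
i=8 j=9: 28==28 emit, i++,j++

intersection = [24, 28]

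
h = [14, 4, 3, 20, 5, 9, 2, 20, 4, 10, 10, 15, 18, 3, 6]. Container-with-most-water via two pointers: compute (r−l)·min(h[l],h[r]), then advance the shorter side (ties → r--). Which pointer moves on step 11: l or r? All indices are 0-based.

r

l=0 r=14: min(14,6)*14=84 best=84 *, r--
l=0 r=13: min(14,3)*13=39 best=84, r--
l=0 r=12: min(14,18)*12=168 best=168 *, l++
l=1 r=12: min(4,18)*11=44 best=168, l++
l=2 r=12: min(3,18)*10=30 best=168, l++
l=3 r=12: min(20,18)*9=162 best=168, r--
l=3 r=11: min(20,15)*8=120 best=168, r--
l=3 r=10: min(20,10)*7=70 best=168, r--
l=3 r=9: min(20,10)*6=60 best=168, r--
l=3 r=8: min(20,4)*5=20 best=168, r--
l=3 r=7: min(20,20)*4=80 best=168, r--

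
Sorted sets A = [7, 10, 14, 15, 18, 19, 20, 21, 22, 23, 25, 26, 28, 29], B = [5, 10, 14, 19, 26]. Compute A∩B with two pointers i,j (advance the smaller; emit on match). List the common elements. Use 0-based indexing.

[i=0,j=0] 7>5 → j++
[i=0,j=1] 7<10 → i++
[i=1,j=1] 10==10 emit → i++,j++
[i=2,j=2] 14==14 emit → i++,j++
[i=3,j=3] 15<19 → i++
[i=4,j=3] 18<19 → i++
[i=5,j=3] 19==19 emit → i++,j++
[i=6,j=4] 20<26 → i++
[i=7,j=4] 21<26 → i++
[i=8,j=4] 22<26 → i++
[i=9,j=4] 23<26 → i++
[i=10,j=4] 25<26 → i++
[i=11,j=4] 26==26 emit → i++,j++

intersection = [10, 14, 19, 26]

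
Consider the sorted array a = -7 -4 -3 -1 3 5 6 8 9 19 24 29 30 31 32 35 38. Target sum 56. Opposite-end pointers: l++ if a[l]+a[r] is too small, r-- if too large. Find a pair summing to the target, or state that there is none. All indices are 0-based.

(24, 32)

[0,16] -7+38=31 <56 → l++
[1,16] -4+38=34 <56 → l++
[2,16] -3+38=35 <56 → l++
[3,16] -1+38=37 <56 → l++
[4,16] 3+38=41 <56 → l++
[5,16] 5+38=43 <56 → l++
[6,16] 6+38=44 <56 → l++
[7,16] 8+38=46 <56 → l++
[8,16] 9+38=47 <56 → l++
[9,16] 19+38=57 >56 → r--
[9,15] 19+35=54 <56 → l++
[10,15] 24+35=59 >56 → r--
[10,14] 24+32=56 → found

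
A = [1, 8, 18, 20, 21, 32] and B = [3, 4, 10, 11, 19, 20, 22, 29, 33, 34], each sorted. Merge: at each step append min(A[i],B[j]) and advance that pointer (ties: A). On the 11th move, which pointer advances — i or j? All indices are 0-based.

i

[i=0,j=0] A[i]=1<=B[j]=3 take 1 → i++
[i=1,j=0] A[i]=8>B[j]=3 take 3 → j++
[i=1,j=1] A[i]=8>B[j]=4 take 4 → j++
[i=1,j=2] A[i]=8<=B[j]=10 take 8 → i++
[i=2,j=2] A[i]=18>B[j]=10 take 10 → j++
[i=2,j=3] A[i]=18>B[j]=11 take 11 → j++
[i=2,j=4] A[i]=18<=B[j]=19 take 18 → i++
[i=3,j=4] A[i]=20>B[j]=19 take 19 → j++
[i=3,j=5] A[i]=20<=B[j]=20 take 20 → i++
[i=4,j=5] A[i]=21>B[j]=20 take 20 → j++
[i=4,j=6] A[i]=21<=B[j]=22 take 21 → i++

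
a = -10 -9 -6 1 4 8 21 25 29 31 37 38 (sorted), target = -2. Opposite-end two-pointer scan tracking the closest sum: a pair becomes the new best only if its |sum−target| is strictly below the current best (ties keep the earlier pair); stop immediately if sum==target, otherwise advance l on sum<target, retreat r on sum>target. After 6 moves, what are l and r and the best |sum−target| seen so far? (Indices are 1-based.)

[1,12] -10+38=28 d=30 * → r--
[1,11] -10+37=27 d=29 * → r--
[1,10] -10+31=21 d=23 * → r--
[1,9] -10+29=19 d=21 * → r--
[1,8] -10+25=15 d=17 * → r--
[1,7] -10+21=11 d=13 * → r--

l=1, r=6, best |Δ|=13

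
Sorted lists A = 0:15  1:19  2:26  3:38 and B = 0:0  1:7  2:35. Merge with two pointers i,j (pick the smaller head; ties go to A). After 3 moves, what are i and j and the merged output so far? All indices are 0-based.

[i=0,j=0] A[i]=15>B[j]=0 take 0 → j++
[i=0,j=1] A[i]=15>B[j]=7 take 7 → j++
[i=0,j=2] A[i]=15<=B[j]=35 take 15 → i++

i=1, j=2, merged so far=[0, 7, 15]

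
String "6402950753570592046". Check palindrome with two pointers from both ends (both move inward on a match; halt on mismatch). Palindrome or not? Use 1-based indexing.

l=1 r=19: '6'=='6', l++,r--
l=2 r=18: '4'=='4', l++,r--
l=3 r=17: '0'=='0', l++,r--
l=4 r=16: '2'=='2', l++,r--
l=5 r=15: '9'=='9', l++,r--
l=6 r=14: '5'=='5', l++,r--
l=7 r=13: '0'=='0', l++,r--
l=8 r=12: '7'=='7', l++,r--
l=9 r=11: '5'=='5', l++,r--

palindrome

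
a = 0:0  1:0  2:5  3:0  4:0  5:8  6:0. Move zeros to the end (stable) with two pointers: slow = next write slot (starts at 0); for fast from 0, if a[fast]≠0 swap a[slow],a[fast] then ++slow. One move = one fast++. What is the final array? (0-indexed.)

[5, 8, 0, 0, 0, 0, 0]

(s=0,f=0) a[fast]=0 → fast++
(s=0,f=1) a[fast]=0 → fast++
(s=0,f=2) a[fast]=5≠0 swap→a[0]=5 → slow++,fast++
(s=1,f=3) a[fast]=0 → fast++
(s=1,f=4) a[fast]=0 → fast++
(s=1,f=5) a[fast]=8≠0 swap→a[1]=8 → slow++,fast++
(s=2,f=6) a[fast]=0 → fast++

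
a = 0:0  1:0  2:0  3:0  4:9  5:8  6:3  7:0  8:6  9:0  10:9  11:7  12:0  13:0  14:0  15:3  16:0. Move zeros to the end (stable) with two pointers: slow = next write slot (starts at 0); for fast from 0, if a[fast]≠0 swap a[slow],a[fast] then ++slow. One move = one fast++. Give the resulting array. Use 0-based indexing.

[9, 8, 3, 6, 9, 7, 3, 0, 0, 0, 0, 0, 0, 0, 0, 0, 0]

(s=0,f=0) a[fast]=0 → fast++
(s=0,f=1) a[fast]=0 → fast++
(s=0,f=2) a[fast]=0 → fast++
(s=0,f=3) a[fast]=0 → fast++
(s=0,f=4) a[fast]=9≠0 swap→a[0]=9 → slow++,fast++
(s=1,f=5) a[fast]=8≠0 swap→a[1]=8 → slow++,fast++
(s=2,f=6) a[fast]=3≠0 swap→a[2]=3 → slow++,fast++
(s=3,f=7) a[fast]=0 → fast++
(s=3,f=8) a[fast]=6≠0 swap→a[3]=6 → slow++,fast++
(s=4,f=9) a[fast]=0 → fast++
(s=4,f=10) a[fast]=9≠0 swap→a[4]=9 → slow++,fast++
(s=5,f=11) a[fast]=7≠0 swap→a[5]=7 → slow++,fast++
(s=6,f=12) a[fast]=0 → fast++
(s=6,f=13) a[fast]=0 → fast++
(s=6,f=14) a[fast]=0 → fast++
(s=6,f=15) a[fast]=3≠0 swap→a[6]=3 → slow++,fast++
(s=7,f=16) a[fast]=0 → fast++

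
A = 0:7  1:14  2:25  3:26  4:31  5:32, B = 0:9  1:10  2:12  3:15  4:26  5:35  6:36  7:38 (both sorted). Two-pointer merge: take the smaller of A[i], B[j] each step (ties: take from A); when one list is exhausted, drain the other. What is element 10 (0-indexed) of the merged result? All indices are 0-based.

i=0 j=0: A[i]=7<=B[j]=9 take 7, i++
i=1 j=0: A[i]=14>B[j]=9 take 9, j++
i=1 j=1: A[i]=14>B[j]=10 take 10, j++
i=1 j=2: A[i]=14>B[j]=12 take 12, j++
i=1 j=3: A[i]=14<=B[j]=15 take 14, i++
i=2 j=3: A[i]=25>B[j]=15 take 15, j++
i=2 j=4: A[i]=25<=B[j]=26 take 25, i++
i=3 j=4: A[i]=26<=B[j]=26 take 26, i++
i=4 j=4: A[i]=31>B[j]=26 take 26, j++
i=4 j=5: A[i]=31<=B[j]=35 take 31, i++
i=5 j=5: A[i]=32<=B[j]=35 take 32, i++
i=6 j=5: A done, take B[j]=35, j++
i=6 j=6: A done, take B[j]=36, j++
i=6 j=7: A done, take B[j]=38, j++

merged[10] = 32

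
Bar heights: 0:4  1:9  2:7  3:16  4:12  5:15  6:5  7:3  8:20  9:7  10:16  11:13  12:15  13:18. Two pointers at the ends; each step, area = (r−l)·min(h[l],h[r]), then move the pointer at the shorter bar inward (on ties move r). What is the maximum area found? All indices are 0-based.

l=0 r=13: min(4,18)*13=52 best=52 *, l++
l=1 r=13: min(9,18)*12=108 best=108 *, l++
l=2 r=13: min(7,18)*11=77 best=108, l++
l=3 r=13: min(16,18)*10=160 best=160 *, l++
l=4 r=13: min(12,18)*9=108 best=160, l++
l=5 r=13: min(15,18)*8=120 best=160, l++
l=6 r=13: min(5,18)*7=35 best=160, l++
l=7 r=13: min(3,18)*6=18 best=160, l++
l=8 r=13: min(20,18)*5=90 best=160, r--
l=8 r=12: min(20,15)*4=60 best=160, r--
l=8 r=11: min(20,13)*3=39 best=160, r--
l=8 r=10: min(20,16)*2=32 best=160, r--
l=8 r=9: min(20,7)*1=7 best=160, r--

max area = 160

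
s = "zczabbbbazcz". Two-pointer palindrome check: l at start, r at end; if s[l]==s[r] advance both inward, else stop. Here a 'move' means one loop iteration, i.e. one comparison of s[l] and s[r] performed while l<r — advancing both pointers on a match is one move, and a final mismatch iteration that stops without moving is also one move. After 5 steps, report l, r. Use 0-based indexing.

l=5, r=6

l=0 r=11: 'z'=='z', l++,r--
l=1 r=10: 'c'=='c', l++,r--
l=2 r=9: 'z'=='z', l++,r--
l=3 r=8: 'a'=='a', l++,r--
l=4 r=7: 'b'=='b', l++,r--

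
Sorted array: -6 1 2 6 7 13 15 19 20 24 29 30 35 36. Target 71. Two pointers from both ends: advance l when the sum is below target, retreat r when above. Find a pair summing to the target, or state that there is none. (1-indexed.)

(35, 36)

[1,14] -6+36=30 <71 → l++
[2,14] 1+36=37 <71 → l++
[3,14] 2+36=38 <71 → l++
[4,14] 6+36=42 <71 → l++
[5,14] 7+36=43 <71 → l++
[6,14] 13+36=49 <71 → l++
[7,14] 15+36=51 <71 → l++
[8,14] 19+36=55 <71 → l++
[9,14] 20+36=56 <71 → l++
[10,14] 24+36=60 <71 → l++
[11,14] 29+36=65 <71 → l++
[12,14] 30+36=66 <71 → l++
[13,14] 35+36=71 → found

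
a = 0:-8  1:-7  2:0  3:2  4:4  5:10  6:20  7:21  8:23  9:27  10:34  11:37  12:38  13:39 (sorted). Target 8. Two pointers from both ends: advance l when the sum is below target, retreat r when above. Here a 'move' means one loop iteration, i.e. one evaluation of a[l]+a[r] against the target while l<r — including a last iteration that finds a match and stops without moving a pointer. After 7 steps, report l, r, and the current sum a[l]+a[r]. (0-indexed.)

l=0, r=6, sum=12

l=0 r=13: -8+39=31 >8, r--
l=0 r=12: -8+38=30 >8, r--
l=0 r=11: -8+37=29 >8, r--
l=0 r=10: -8+34=26 >8, r--
l=0 r=9: -8+27=19 >8, r--
l=0 r=8: -8+23=15 >8, r--
l=0 r=7: -8+21=13 >8, r--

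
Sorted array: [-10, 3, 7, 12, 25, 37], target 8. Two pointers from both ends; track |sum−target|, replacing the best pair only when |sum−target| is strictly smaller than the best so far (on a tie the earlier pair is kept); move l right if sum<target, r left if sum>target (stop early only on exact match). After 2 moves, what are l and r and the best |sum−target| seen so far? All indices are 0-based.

[0,5] -10+37=27 d=19 * → r--
[0,4] -10+25=15 d=7 * → r--

l=0, r=3, best |Δ|=7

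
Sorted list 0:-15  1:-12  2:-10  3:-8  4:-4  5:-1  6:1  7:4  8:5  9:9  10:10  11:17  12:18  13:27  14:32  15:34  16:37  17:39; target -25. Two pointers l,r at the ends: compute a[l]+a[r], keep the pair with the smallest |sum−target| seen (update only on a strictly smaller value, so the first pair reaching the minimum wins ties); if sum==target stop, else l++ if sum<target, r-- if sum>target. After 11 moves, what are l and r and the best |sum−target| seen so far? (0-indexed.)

l=0, r=6, best |Δ|=14

[0,17] -15+39=24 d=49 * → r--
[0,16] -15+37=22 d=47 * → r--
[0,15] -15+34=19 d=44 * → r--
[0,14] -15+32=17 d=42 * → r--
[0,13] -15+27=12 d=37 * → r--
[0,12] -15+18=3 d=28 * → r--
[0,11] -15+17=2 d=27 * → r--
[0,10] -15+10=-5 d=20 * → r--
[0,9] -15+9=-6 d=19 * → r--
[0,8] -15+5=-10 d=15 * → r--
[0,7] -15+4=-11 d=14 * → r--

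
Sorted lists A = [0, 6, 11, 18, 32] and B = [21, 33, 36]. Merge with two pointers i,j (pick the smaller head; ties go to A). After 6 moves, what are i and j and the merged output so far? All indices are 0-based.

i=5, j=1, merged so far=[0, 6, 11, 18, 21, 32]

[i=0,j=0] A[i]=0<=B[j]=21 take 0 → i++
[i=1,j=0] A[i]=6<=B[j]=21 take 6 → i++
[i=2,j=0] A[i]=11<=B[j]=21 take 11 → i++
[i=3,j=0] A[i]=18<=B[j]=21 take 18 → i++
[i=4,j=0] A[i]=32>B[j]=21 take 21 → j++
[i=4,j=1] A[i]=32<=B[j]=33 take 32 → i++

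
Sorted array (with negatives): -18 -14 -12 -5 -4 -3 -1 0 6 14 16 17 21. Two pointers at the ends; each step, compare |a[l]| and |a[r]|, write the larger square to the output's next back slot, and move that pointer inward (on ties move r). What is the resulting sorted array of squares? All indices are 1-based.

[1,13] |-18|<=|21| out[13]=441 → r--
[1,12] |-18|>|17| out[12]=324 → l++
[2,12] |-14|<=|17| out[11]=289 → r--
[2,11] |-14|<=|16| out[10]=256 → r--
[2,10] |-14|<=|14| out[9]=196 → r--
[2,9] |-14|>|6| out[8]=196 → l++
[3,9] |-12|>|6| out[7]=144 → l++
[4,9] |-5|<=|6| out[6]=36 → r--
[4,8] |-5|>|0| out[5]=25 → l++
[5,8] |-4|>|0| out[4]=16 → l++
[6,8] |-3|>|0| out[3]=9 → l++
[7,8] |-1|>|0| out[2]=1 → l++
[8,8] |0|<=|0| out[1]=0 → r--

[0, 1, 9, 16, 25, 36, 144, 196, 196, 256, 289, 324, 441]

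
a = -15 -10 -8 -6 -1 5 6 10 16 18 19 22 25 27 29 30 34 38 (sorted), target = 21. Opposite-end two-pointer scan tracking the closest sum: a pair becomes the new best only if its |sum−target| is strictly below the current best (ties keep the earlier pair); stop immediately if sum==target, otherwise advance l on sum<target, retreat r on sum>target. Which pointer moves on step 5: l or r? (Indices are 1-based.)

l=1 r=18: -15+38=23 d=2 *, r--
l=1 r=17: -15+34=19 d=2, l++
l=2 r=17: -10+34=24 d=3, r--
l=2 r=16: -10+30=20 d=1 *, l++
l=3 r=16: -8+30=22 d=1, r--

r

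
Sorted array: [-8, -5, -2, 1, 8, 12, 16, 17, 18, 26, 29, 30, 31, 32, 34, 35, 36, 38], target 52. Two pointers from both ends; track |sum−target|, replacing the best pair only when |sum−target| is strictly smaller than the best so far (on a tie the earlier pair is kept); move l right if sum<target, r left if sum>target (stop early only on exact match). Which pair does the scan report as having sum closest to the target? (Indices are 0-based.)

l=0 r=17: -8+38=30 d=22 *, l++
l=1 r=17: -5+38=33 d=19 *, l++
l=2 r=17: -2+38=36 d=16 *, l++
l=3 r=17: 1+38=39 d=13 *, l++
l=4 r=17: 8+38=46 d=6 *, l++
l=5 r=17: 12+38=50 d=2 *, l++
l=6 r=17: 16+38=54 d=2, r--
l=6 r=16: 16+36=52 d=0 *, stop

pair (16, 36) with sum 52 (|Δ|=0)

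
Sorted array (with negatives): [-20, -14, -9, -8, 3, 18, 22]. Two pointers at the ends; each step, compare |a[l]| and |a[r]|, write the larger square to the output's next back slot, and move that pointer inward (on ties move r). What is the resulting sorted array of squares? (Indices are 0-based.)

l=0 r=6: |-20|<=|22| out[6]=484, r--
l=0 r=5: |-20|>|18| out[5]=400, l++
l=1 r=5: |-14|<=|18| out[4]=324, r--
l=1 r=4: |-14|>|3| out[3]=196, l++
l=2 r=4: |-9|>|3| out[2]=81, l++
l=3 r=4: |-8|>|3| out[1]=64, l++
l=4 r=4: |3|<=|3| out[0]=9, r--

[9, 64, 81, 196, 324, 400, 484]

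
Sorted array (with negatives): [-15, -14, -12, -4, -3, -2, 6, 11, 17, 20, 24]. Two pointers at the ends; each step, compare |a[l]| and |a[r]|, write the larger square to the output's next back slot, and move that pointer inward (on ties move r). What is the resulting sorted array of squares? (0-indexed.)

[4, 9, 16, 36, 121, 144, 196, 225, 289, 400, 576]

l=0 r=10: |-15|<=|24| out[10]=576, r--
l=0 r=9: |-15|<=|20| out[9]=400, r--
l=0 r=8: |-15|<=|17| out[8]=289, r--
l=0 r=7: |-15|>|11| out[7]=225, l++
l=1 r=7: |-14|>|11| out[6]=196, l++
l=2 r=7: |-12|>|11| out[5]=144, l++
l=3 r=7: |-4|<=|11| out[4]=121, r--
l=3 r=6: |-4|<=|6| out[3]=36, r--
l=3 r=5: |-4|>|-2| out[2]=16, l++
l=4 r=5: |-3|>|-2| out[1]=9, l++
l=5 r=5: |-2|<=|-2| out[0]=4, r--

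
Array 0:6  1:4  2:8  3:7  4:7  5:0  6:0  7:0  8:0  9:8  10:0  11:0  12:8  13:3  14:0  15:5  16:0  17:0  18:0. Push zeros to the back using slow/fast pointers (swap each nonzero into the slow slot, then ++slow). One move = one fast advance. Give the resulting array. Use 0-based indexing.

[6, 4, 8, 7, 7, 8, 8, 3, 5, 0, 0, 0, 0, 0, 0, 0, 0, 0, 0]

(s=0,f=0) a[fast]=6≠0 swap→a[0]=6 → slow++,fast++
(s=1,f=1) a[fast]=4≠0 swap→a[1]=4 → slow++,fast++
(s=2,f=2) a[fast]=8≠0 swap→a[2]=8 → slow++,fast++
(s=3,f=3) a[fast]=7≠0 swap→a[3]=7 → slow++,fast++
(s=4,f=4) a[fast]=7≠0 swap→a[4]=7 → slow++,fast++
(s=5,f=5) a[fast]=0 → fast++
(s=5,f=6) a[fast]=0 → fast++
(s=5,f=7) a[fast]=0 → fast++
(s=5,f=8) a[fast]=0 → fast++
(s=5,f=9) a[fast]=8≠0 swap→a[5]=8 → slow++,fast++
(s=6,f=10) a[fast]=0 → fast++
(s=6,f=11) a[fast]=0 → fast++
(s=6,f=12) a[fast]=8≠0 swap→a[6]=8 → slow++,fast++
(s=7,f=13) a[fast]=3≠0 swap→a[7]=3 → slow++,fast++
(s=8,f=14) a[fast]=0 → fast++
(s=8,f=15) a[fast]=5≠0 swap→a[8]=5 → slow++,fast++
(s=9,f=16) a[fast]=0 → fast++
(s=9,f=17) a[fast]=0 → fast++
(s=9,f=18) a[fast]=0 → fast++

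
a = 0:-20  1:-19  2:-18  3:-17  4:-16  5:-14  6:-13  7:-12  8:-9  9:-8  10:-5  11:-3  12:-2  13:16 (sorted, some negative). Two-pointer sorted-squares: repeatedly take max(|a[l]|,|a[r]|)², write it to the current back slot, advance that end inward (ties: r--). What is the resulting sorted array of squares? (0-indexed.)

[0,13] |-20|>|16| out[13]=400 → l++
[1,13] |-19|>|16| out[12]=361 → l++
[2,13] |-18|>|16| out[11]=324 → l++
[3,13] |-17|>|16| out[10]=289 → l++
[4,13] |-16|<=|16| out[9]=256 → r--
[4,12] |-16|>|-2| out[8]=256 → l++
[5,12] |-14|>|-2| out[7]=196 → l++
[6,12] |-13|>|-2| out[6]=169 → l++
[7,12] |-12|>|-2| out[5]=144 → l++
[8,12] |-9|>|-2| out[4]=81 → l++
[9,12] |-8|>|-2| out[3]=64 → l++
[10,12] |-5|>|-2| out[2]=25 → l++
[11,12] |-3|>|-2| out[1]=9 → l++
[12,12] |-2|<=|-2| out[0]=4 → r--

[4, 9, 25, 64, 81, 144, 169, 196, 256, 256, 289, 324, 361, 400]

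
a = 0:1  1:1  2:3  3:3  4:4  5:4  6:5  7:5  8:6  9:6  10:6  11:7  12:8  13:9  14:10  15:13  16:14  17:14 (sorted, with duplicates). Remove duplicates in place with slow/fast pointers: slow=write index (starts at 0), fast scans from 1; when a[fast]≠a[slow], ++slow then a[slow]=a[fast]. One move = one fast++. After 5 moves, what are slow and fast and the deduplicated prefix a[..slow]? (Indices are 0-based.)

slow=2, fast=6, prefix=[1, 3, 4]

slow=0 fast=1: a[fast]=1=a[slow] dup, fast++
slow=0 fast=2: a[fast]=3≠a[slow]=1 write a[1]=3, slow++,fast++
slow=1 fast=3: a[fast]=3=a[slow] dup, fast++
slow=1 fast=4: a[fast]=4≠a[slow]=3 write a[2]=4, slow++,fast++
slow=2 fast=5: a[fast]=4=a[slow] dup, fast++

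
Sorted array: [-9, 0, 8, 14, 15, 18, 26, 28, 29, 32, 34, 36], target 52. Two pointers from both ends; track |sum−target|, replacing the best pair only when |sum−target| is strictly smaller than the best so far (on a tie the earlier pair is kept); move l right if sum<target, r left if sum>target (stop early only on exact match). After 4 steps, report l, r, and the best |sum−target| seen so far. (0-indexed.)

l=0 r=11: -9+36=27 d=25 *, l++
l=1 r=11: 0+36=36 d=16 *, l++
l=2 r=11: 8+36=44 d=8 *, l++
l=3 r=11: 14+36=50 d=2 *, l++

l=4, r=11, best |Δ|=2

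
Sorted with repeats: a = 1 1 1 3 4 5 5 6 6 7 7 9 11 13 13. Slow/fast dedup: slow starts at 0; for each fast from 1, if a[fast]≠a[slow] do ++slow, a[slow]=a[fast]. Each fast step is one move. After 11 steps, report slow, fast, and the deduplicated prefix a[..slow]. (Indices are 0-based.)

slow=0 fast=1: a[fast]=1=a[slow] dup, fast++
slow=0 fast=2: a[fast]=1=a[slow] dup, fast++
slow=0 fast=3: a[fast]=3≠a[slow]=1 write a[1]=3, slow++,fast++
slow=1 fast=4: a[fast]=4≠a[slow]=3 write a[2]=4, slow++,fast++
slow=2 fast=5: a[fast]=5≠a[slow]=4 write a[3]=5, slow++,fast++
slow=3 fast=6: a[fast]=5=a[slow] dup, fast++
slow=3 fast=7: a[fast]=6≠a[slow]=5 write a[4]=6, slow++,fast++
slow=4 fast=8: a[fast]=6=a[slow] dup, fast++
slow=4 fast=9: a[fast]=7≠a[slow]=6 write a[5]=7, slow++,fast++
slow=5 fast=10: a[fast]=7=a[slow] dup, fast++
slow=5 fast=11: a[fast]=9≠a[slow]=7 write a[6]=9, slow++,fast++

slow=6, fast=12, prefix=[1, 3, 4, 5, 6, 7, 9]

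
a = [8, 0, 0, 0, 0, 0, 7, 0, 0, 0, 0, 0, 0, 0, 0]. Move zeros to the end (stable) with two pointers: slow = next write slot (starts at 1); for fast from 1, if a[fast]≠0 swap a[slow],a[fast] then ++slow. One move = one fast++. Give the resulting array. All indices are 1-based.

[8, 7, 0, 0, 0, 0, 0, 0, 0, 0, 0, 0, 0, 0, 0]

(s=1,f=1) a[fast]=8≠0 swap→a[1]=8 → slow++,fast++
(s=2,f=2) a[fast]=0 → fast++
(s=2,f=3) a[fast]=0 → fast++
(s=2,f=4) a[fast]=0 → fast++
(s=2,f=5) a[fast]=0 → fast++
(s=2,f=6) a[fast]=0 → fast++
(s=2,f=7) a[fast]=7≠0 swap→a[2]=7 → slow++,fast++
(s=3,f=8) a[fast]=0 → fast++
(s=3,f=9) a[fast]=0 → fast++
(s=3,f=10) a[fast]=0 → fast++
(s=3,f=11) a[fast]=0 → fast++
(s=3,f=12) a[fast]=0 → fast++
(s=3,f=13) a[fast]=0 → fast++
(s=3,f=14) a[fast]=0 → fast++
(s=3,f=15) a[fast]=0 → fast++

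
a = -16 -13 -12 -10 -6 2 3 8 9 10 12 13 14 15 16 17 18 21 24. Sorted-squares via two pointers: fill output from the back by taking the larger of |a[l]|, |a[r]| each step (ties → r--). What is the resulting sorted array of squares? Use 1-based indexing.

[4, 9, 36, 64, 81, 100, 100, 144, 144, 169, 169, 196, 225, 256, 256, 289, 324, 441, 576]

[1,19] |-16|<=|24| out[19]=576 → r--
[1,18] |-16|<=|21| out[18]=441 → r--
[1,17] |-16|<=|18| out[17]=324 → r--
[1,16] |-16|<=|17| out[16]=289 → r--
[1,15] |-16|<=|16| out[15]=256 → r--
[1,14] |-16|>|15| out[14]=256 → l++
[2,14] |-13|<=|15| out[13]=225 → r--
[2,13] |-13|<=|14| out[12]=196 → r--
[2,12] |-13|<=|13| out[11]=169 → r--
[2,11] |-13|>|12| out[10]=169 → l++
[3,11] |-12|<=|12| out[9]=144 → r--
[3,10] |-12|>|10| out[8]=144 → l++
[4,10] |-10|<=|10| out[7]=100 → r--
[4,9] |-10|>|9| out[6]=100 → l++
[5,9] |-6|<=|9| out[5]=81 → r--
[5,8] |-6|<=|8| out[4]=64 → r--
[5,7] |-6|>|3| out[3]=36 → l++
[6,7] |2|<=|3| out[2]=9 → r--
[6,6] |2|<=|2| out[1]=4 → r--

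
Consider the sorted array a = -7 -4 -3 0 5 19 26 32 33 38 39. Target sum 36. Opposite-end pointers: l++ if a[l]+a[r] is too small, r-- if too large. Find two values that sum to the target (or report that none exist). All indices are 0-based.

(-3, 39)

[0,10] -7+39=32 <36 → l++
[1,10] -4+39=35 <36 → l++
[2,10] -3+39=36 → found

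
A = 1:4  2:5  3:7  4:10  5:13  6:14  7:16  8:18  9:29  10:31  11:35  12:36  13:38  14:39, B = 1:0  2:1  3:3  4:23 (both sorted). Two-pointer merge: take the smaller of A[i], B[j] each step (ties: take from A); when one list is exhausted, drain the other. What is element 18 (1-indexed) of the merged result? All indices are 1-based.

[i=1,j=1] A[i]=4>B[j]=0 take 0 → j++
[i=1,j=2] A[i]=4>B[j]=1 take 1 → j++
[i=1,j=3] A[i]=4>B[j]=3 take 3 → j++
[i=1,j=4] A[i]=4<=B[j]=23 take 4 → i++
[i=2,j=4] A[i]=5<=B[j]=23 take 5 → i++
[i=3,j=4] A[i]=7<=B[j]=23 take 7 → i++
[i=4,j=4] A[i]=10<=B[j]=23 take 10 → i++
[i=5,j=4] A[i]=13<=B[j]=23 take 13 → i++
[i=6,j=4] A[i]=14<=B[j]=23 take 14 → i++
[i=7,j=4] A[i]=16<=B[j]=23 take 16 → i++
[i=8,j=4] A[i]=18<=B[j]=23 take 18 → i++
[i=9,j=4] A[i]=29>B[j]=23 take 23 → j++
[i=9,j=5] B done, take A[i]=29 → i++
[i=10,j=5] B done, take A[i]=31 → i++
[i=11,j=5] B done, take A[i]=35 → i++
[i=12,j=5] B done, take A[i]=36 → i++
[i=13,j=5] B done, take A[i]=38 → i++
[i=14,j=5] B done, take A[i]=39 → i++

merged[18] = 39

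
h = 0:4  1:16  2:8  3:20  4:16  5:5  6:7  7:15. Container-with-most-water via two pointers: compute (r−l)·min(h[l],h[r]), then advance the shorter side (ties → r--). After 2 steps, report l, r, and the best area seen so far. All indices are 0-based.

[0,7] min(4,15)*7=28 best=28 * → l++
[1,7] min(16,15)*6=90 best=90 * → r--

l=1, r=6, best area=90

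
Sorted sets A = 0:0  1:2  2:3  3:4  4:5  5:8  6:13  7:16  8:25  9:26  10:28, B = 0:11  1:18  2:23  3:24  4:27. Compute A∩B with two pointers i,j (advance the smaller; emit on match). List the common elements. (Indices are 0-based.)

intersection = []

[i=0,j=0] 0<11 → i++
[i=1,j=0] 2<11 → i++
[i=2,j=0] 3<11 → i++
[i=3,j=0] 4<11 → i++
[i=4,j=0] 5<11 → i++
[i=5,j=0] 8<11 → i++
[i=6,j=0] 13>11 → j++
[i=6,j=1] 13<18 → i++
[i=7,j=1] 16<18 → i++
[i=8,j=1] 25>18 → j++
[i=8,j=2] 25>23 → j++
[i=8,j=3] 25>24 → j++
[i=8,j=4] 25<27 → i++
[i=9,j=4] 26<27 → i++
[i=10,j=4] 28>27 → j++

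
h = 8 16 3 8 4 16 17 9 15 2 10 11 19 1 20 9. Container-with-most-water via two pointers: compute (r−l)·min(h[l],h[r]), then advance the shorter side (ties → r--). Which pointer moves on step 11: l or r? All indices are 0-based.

l

[0,15] min(8,9)*15=120 best=120 * → l++
[1,15] min(16,9)*14=126 best=126 * → r--
[1,14] min(16,20)*13=208 best=208 * → l++
[2,14] min(3,20)*12=36 best=208 → l++
[3,14] min(8,20)*11=88 best=208 → l++
[4,14] min(4,20)*10=40 best=208 → l++
[5,14] min(16,20)*9=144 best=208 → l++
[6,14] min(17,20)*8=136 best=208 → l++
[7,14] min(9,20)*7=63 best=208 → l++
[8,14] min(15,20)*6=90 best=208 → l++
[9,14] min(2,20)*5=10 best=208 → l++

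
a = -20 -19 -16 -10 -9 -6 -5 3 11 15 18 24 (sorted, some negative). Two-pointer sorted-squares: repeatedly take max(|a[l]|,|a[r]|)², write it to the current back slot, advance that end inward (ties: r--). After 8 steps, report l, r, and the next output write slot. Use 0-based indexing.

[0,11] |-20|<=|24| out[11]=576 → r--
[0,10] |-20|>|18| out[10]=400 → l++
[1,10] |-19|>|18| out[9]=361 → l++
[2,10] |-16|<=|18| out[8]=324 → r--
[2,9] |-16|>|15| out[7]=256 → l++
[3,9] |-10|<=|15| out[6]=225 → r--
[3,8] |-10|<=|11| out[5]=121 → r--
[3,7] |-10|>|3| out[4]=100 → l++

l=4, r=7, next write slot=3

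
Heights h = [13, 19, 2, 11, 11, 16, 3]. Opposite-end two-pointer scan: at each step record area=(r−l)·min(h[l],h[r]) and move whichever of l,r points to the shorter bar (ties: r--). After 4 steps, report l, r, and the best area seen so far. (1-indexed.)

l=1 r=7: min(13,3)*6=18 best=18 *, r--
l=1 r=6: min(13,16)*5=65 best=65 *, l++
l=2 r=6: min(19,16)*4=64 best=65, r--
l=2 r=5: min(19,11)*3=33 best=65, r--

l=2, r=4, best area=65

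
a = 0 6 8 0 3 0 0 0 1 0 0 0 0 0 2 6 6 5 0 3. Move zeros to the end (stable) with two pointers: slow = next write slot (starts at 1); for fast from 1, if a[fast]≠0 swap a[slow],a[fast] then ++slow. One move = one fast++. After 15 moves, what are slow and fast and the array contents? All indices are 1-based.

slow=1 fast=1: a[fast]=0, fast++
slow=1 fast=2: a[fast]=6≠0 swap→a[1]=6, slow++,fast++
slow=2 fast=3: a[fast]=8≠0 swap→a[2]=8, slow++,fast++
slow=3 fast=4: a[fast]=0, fast++
slow=3 fast=5: a[fast]=3≠0 swap→a[3]=3, slow++,fast++
slow=4 fast=6: a[fast]=0, fast++
slow=4 fast=7: a[fast]=0, fast++
slow=4 fast=8: a[fast]=0, fast++
slow=4 fast=9: a[fast]=1≠0 swap→a[4]=1, slow++,fast++
slow=5 fast=10: a[fast]=0, fast++
slow=5 fast=11: a[fast]=0, fast++
slow=5 fast=12: a[fast]=0, fast++
slow=5 fast=13: a[fast]=0, fast++
slow=5 fast=14: a[fast]=0, fast++
slow=5 fast=15: a[fast]=2≠0 swap→a[5]=2, slow++,fast++

slow=6, fast=16, a=[6, 8, 3, 1, 2, 0, 0, 0, 0, 0, 0, 0, 0, 0, 0, 6, 6, 5, 0, 3]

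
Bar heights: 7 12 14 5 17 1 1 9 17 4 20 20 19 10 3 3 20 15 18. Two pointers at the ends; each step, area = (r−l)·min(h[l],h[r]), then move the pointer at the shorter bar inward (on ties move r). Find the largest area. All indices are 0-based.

l=0 r=18: min(7,18)*18=126 best=126 *, l++
l=1 r=18: min(12,18)*17=204 best=204 *, l++
l=2 r=18: min(14,18)*16=224 best=224 *, l++
l=3 r=18: min(5,18)*15=75 best=224, l++
l=4 r=18: min(17,18)*14=238 best=238 *, l++
l=5 r=18: min(1,18)*13=13 best=238, l++
l=6 r=18: min(1,18)*12=12 best=238, l++
l=7 r=18: min(9,18)*11=99 best=238, l++
l=8 r=18: min(17,18)*10=170 best=238, l++
l=9 r=18: min(4,18)*9=36 best=238, l++
l=10 r=18: min(20,18)*8=144 best=238, r--
l=10 r=17: min(20,15)*7=105 best=238, r--
l=10 r=16: min(20,20)*6=120 best=238, r--
l=10 r=15: min(20,3)*5=15 best=238, r--
l=10 r=14: min(20,3)*4=12 best=238, r--
l=10 r=13: min(20,10)*3=30 best=238, r--
l=10 r=12: min(20,19)*2=38 best=238, r--
l=10 r=11: min(20,20)*1=20 best=238, r--

max area = 238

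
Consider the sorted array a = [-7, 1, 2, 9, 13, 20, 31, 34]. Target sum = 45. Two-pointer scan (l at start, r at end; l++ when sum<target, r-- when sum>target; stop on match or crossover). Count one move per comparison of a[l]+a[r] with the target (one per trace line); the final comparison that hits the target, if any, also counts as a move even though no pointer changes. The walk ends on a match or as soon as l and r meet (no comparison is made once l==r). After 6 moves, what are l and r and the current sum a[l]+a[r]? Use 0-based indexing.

l=0 r=7: -7+34=27 <45, l++
l=1 r=7: 1+34=35 <45, l++
l=2 r=7: 2+34=36 <45, l++
l=3 r=7: 9+34=43 <45, l++
l=4 r=7: 13+34=47 >45, r--
l=4 r=6: 13+31=44 <45, l++

l=5, r=6, sum=51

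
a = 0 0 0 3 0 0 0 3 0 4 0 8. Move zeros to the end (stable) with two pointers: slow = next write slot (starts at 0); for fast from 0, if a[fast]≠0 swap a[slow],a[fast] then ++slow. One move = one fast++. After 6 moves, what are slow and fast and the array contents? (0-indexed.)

(s=0,f=0) a[fast]=0 → fast++
(s=0,f=1) a[fast]=0 → fast++
(s=0,f=2) a[fast]=0 → fast++
(s=0,f=3) a[fast]=3≠0 swap→a[0]=3 → slow++,fast++
(s=1,f=4) a[fast]=0 → fast++
(s=1,f=5) a[fast]=0 → fast++

slow=1, fast=6, a=[3, 0, 0, 0, 0, 0, 0, 3, 0, 4, 0, 8]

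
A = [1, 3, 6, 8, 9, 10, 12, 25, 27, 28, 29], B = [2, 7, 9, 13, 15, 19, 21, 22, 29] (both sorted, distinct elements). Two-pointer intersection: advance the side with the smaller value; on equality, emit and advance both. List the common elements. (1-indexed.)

intersection = [9, 29]

i=1 j=1: 1<2, i++
i=2 j=1: 3>2, j++
i=2 j=2: 3<7, i++
i=3 j=2: 6<7, i++
i=4 j=2: 8>7, j++
i=4 j=3: 8<9, i++
i=5 j=3: 9==9 emit, i++,j++
i=6 j=4: 10<13, i++
i=7 j=4: 12<13, i++
i=8 j=4: 25>13, j++
i=8 j=5: 25>15, j++
i=8 j=6: 25>19, j++
i=8 j=7: 25>21, j++
i=8 j=8: 25>22, j++
i=8 j=9: 25<29, i++
i=9 j=9: 27<29, i++
i=10 j=9: 28<29, i++
i=11 j=9: 29==29 emit, i++,j++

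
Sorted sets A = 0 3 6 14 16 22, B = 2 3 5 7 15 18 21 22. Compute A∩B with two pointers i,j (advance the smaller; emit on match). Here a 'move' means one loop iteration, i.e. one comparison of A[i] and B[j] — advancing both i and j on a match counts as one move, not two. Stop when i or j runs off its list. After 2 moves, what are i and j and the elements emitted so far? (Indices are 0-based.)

i=1, j=1, emitted=[]

[i=0,j=0] 0<2 → i++
[i=1,j=0] 3>2 → j++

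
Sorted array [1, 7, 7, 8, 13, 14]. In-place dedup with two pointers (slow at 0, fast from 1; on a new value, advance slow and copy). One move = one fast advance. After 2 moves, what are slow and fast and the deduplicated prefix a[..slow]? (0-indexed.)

slow=1, fast=3, prefix=[1, 7]

slow=0 fast=1: a[fast]=7≠a[slow]=1 write a[1]=7, slow++,fast++
slow=1 fast=2: a[fast]=7=a[slow] dup, fast++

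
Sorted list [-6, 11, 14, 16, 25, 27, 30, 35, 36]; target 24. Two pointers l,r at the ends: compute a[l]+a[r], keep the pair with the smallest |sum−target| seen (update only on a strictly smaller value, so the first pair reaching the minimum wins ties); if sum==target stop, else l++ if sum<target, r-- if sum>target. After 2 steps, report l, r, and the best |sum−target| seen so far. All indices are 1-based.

l=1, r=7, best |Δ|=5

[1,9] -6+36=30 d=6 * → r--
[1,8] -6+35=29 d=5 * → r--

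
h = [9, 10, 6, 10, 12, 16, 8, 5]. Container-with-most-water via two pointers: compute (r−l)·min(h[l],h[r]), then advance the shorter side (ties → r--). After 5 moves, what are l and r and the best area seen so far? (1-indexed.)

l=1 r=8: min(9,5)*7=35 best=35 *, r--
l=1 r=7: min(9,8)*6=48 best=48 *, r--
l=1 r=6: min(9,16)*5=45 best=48, l++
l=2 r=6: min(10,16)*4=40 best=48, l++
l=3 r=6: min(6,16)*3=18 best=48, l++

l=4, r=6, best area=48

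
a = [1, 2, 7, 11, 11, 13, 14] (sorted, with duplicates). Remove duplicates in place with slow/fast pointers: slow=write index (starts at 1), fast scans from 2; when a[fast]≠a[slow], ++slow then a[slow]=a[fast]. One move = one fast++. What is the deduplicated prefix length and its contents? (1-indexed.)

(s=1,f=2) a[fast]=2≠a[slow]=1 write a[2]=2 → slow++,fast++
(s=2,f=3) a[fast]=7≠a[slow]=2 write a[3]=7 → slow++,fast++
(s=3,f=4) a[fast]=11≠a[slow]=7 write a[4]=11 → slow++,fast++
(s=4,f=5) a[fast]=11=a[slow] dup → fast++
(s=4,f=6) a[fast]=13≠a[slow]=11 write a[5]=13 → slow++,fast++
(s=5,f=7) a[fast]=14≠a[slow]=13 write a[6]=14 → slow++,fast++

length 6; prefix = [1, 2, 7, 11, 13, 14]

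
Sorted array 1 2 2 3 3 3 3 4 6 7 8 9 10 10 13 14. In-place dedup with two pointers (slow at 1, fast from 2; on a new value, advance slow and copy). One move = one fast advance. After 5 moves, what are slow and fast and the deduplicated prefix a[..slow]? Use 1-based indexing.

slow=3, fast=7, prefix=[1, 2, 3]

slow=1 fast=2: a[fast]=2≠a[slow]=1 write a[2]=2, slow++,fast++
slow=2 fast=3: a[fast]=2=a[slow] dup, fast++
slow=2 fast=4: a[fast]=3≠a[slow]=2 write a[3]=3, slow++,fast++
slow=3 fast=5: a[fast]=3=a[slow] dup, fast++
slow=3 fast=6: a[fast]=3=a[slow] dup, fast++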